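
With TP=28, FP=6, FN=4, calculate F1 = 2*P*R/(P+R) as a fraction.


F1 = 2 * P * R / (P + R)
P = TP/(TP+FP) = 28/34 = 14/17
R = TP/(TP+FN) = 28/32 = 7/8
2 * P * R = 2 * 14/17 * 7/8 = 49/34
P + R = 14/17 + 7/8 = 231/136
F1 = 49/34 / 231/136 = 28/33

28/33


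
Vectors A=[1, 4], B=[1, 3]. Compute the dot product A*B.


Dot product = sum of element-wise products
A[0]*B[0] = 1*1 = 1
A[1]*B[1] = 4*3 = 12
Sum = 1 + 12 = 13

13


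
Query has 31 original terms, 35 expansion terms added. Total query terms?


Original terms: 31
Expansion terms: 35
Total = 31 + 35 = 66

66


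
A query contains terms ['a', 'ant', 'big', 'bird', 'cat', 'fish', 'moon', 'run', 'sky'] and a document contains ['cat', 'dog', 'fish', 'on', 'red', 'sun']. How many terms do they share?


Query terms: ['a', 'ant', 'big', 'bird', 'cat', 'fish', 'moon', 'run', 'sky']
Document terms: ['cat', 'dog', 'fish', 'on', 'red', 'sun']
Common terms: ['cat', 'fish']
Overlap count = 2

2


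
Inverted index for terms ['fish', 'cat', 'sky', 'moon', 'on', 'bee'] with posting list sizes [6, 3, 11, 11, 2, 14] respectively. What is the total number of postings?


Summing posting list sizes:
'fish': 6 postings
'cat': 3 postings
'sky': 11 postings
'moon': 11 postings
'on': 2 postings
'bee': 14 postings
Total = 6 + 3 + 11 + 11 + 2 + 14 = 47

47


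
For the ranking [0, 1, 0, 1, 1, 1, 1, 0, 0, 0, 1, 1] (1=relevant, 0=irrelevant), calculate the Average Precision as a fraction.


Computing P@k for each relevant position:
Position 1: not relevant
Position 2: relevant, P@2 = 1/2 = 1/2
Position 3: not relevant
Position 4: relevant, P@4 = 2/4 = 1/2
Position 5: relevant, P@5 = 3/5 = 3/5
Position 6: relevant, P@6 = 4/6 = 2/3
Position 7: relevant, P@7 = 5/7 = 5/7
Position 8: not relevant
Position 9: not relevant
Position 10: not relevant
Position 11: relevant, P@11 = 6/11 = 6/11
Position 12: relevant, P@12 = 7/12 = 7/12
Sum of P@k = 1/2 + 1/2 + 3/5 + 2/3 + 5/7 + 6/11 + 7/12 = 6329/1540
AP = 6329/1540 / 7 = 6329/10780

6329/10780


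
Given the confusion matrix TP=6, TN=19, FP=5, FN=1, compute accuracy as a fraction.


Accuracy = (TP + TN) / (TP + TN + FP + FN)
TP + TN = 6 + 19 = 25
Total = 6 + 19 + 5 + 1 = 31
Accuracy = 25 / 31 = 25/31

25/31


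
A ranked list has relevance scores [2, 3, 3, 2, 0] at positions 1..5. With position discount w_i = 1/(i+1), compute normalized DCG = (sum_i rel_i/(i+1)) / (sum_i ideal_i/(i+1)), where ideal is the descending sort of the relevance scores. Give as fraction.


Position discount weights w_i = 1/(i+1) for i=1..5:
Weights = [1/2, 1/3, 1/4, 1/5, 1/6]
Actual relevance: [2, 3, 3, 2, 0]
DCG = 2/2 + 3/3 + 3/4 + 2/5 + 0/6 = 63/20
Ideal relevance (sorted desc): [3, 3, 2, 2, 0]
Ideal DCG = 3/2 + 3/3 + 2/4 + 2/5 + 0/6 = 17/5
nDCG = DCG / ideal_DCG = 63/20 / 17/5 = 63/68

63/68


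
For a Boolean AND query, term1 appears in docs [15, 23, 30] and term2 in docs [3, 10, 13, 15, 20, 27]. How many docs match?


Boolean AND: find intersection of posting lists
term1 docs: [15, 23, 30]
term2 docs: [3, 10, 13, 15, 20, 27]
Intersection: [15]
|intersection| = 1

1


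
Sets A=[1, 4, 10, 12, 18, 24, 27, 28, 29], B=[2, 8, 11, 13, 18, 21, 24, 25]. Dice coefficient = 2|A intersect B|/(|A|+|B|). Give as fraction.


A intersect B = [18, 24]
|A intersect B| = 2
|A| = 9, |B| = 8
Dice = 2*2 / (9+8)
= 4 / 17 = 4/17

4/17


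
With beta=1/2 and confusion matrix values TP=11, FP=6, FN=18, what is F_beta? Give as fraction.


P = TP/(TP+FP) = 11/17 = 11/17
R = TP/(TP+FN) = 11/29 = 11/29
beta^2 = 1/2^2 = 1/4
(1 + beta^2) = 5/4
Numerator = (1+beta^2)*P*R = 605/1972
Denominator = beta^2*P + R = 11/68 + 11/29 = 1067/1972
F_beta = 55/97

55/97


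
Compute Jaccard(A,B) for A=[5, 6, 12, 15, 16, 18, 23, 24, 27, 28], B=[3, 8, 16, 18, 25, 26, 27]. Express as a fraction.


A intersect B = [16, 18, 27]
|A intersect B| = 3
A union B = [3, 5, 6, 8, 12, 15, 16, 18, 23, 24, 25, 26, 27, 28]
|A union B| = 14
Jaccard = 3/14 = 3/14

3/14


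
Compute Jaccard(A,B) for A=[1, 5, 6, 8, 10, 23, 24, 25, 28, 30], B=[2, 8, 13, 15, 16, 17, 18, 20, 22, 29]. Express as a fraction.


A intersect B = [8]
|A intersect B| = 1
A union B = [1, 2, 5, 6, 8, 10, 13, 15, 16, 17, 18, 20, 22, 23, 24, 25, 28, 29, 30]
|A union B| = 19
Jaccard = 1/19 = 1/19

1/19


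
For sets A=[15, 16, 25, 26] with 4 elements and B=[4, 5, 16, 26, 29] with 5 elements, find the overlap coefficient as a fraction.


A intersect B = [16, 26]
|A intersect B| = 2
min(|A|, |B|) = min(4, 5) = 4
Overlap = 2 / 4 = 1/2

1/2


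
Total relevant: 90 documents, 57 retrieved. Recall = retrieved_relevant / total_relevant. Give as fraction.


Recall = retrieved_relevant / total_relevant
= 57 / 90
= 57 / (57 + 33)
= 19/30

19/30


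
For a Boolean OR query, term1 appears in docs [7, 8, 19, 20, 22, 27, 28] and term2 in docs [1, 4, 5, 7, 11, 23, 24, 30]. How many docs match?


Boolean OR: find union of posting lists
term1 docs: [7, 8, 19, 20, 22, 27, 28]
term2 docs: [1, 4, 5, 7, 11, 23, 24, 30]
Union: [1, 4, 5, 7, 8, 11, 19, 20, 22, 23, 24, 27, 28, 30]
|union| = 14

14


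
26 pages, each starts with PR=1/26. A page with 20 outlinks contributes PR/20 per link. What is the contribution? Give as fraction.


Initial PR = 1/26 = 1/26
Outlinks = 20
Contribution per link = PR / outlinks
= 1/26 / 20
= 1/520

1/520


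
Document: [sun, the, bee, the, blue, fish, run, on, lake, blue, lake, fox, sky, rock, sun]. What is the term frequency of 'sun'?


Document has 15 words
Scanning for 'sun':
Found at positions: [0, 14]
Count = 2

2


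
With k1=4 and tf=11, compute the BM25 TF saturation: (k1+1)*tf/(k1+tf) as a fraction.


BM25 TF component = (k1+1)*tf / (k1+tf)
k1 = 4, tf = 11
Numerator = (4+1)*11 = 55
Denominator = 4 + 11 = 15
= 55/15 = 11/3

11/3


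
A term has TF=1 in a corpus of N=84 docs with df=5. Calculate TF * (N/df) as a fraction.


TF * (N/df)
= 1 * (84/5)
= 1 * 84/5
= 84/5

84/5


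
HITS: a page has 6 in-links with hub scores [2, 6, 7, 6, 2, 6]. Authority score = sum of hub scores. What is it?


Authority = sum of hub scores of in-linkers
In-link 1: hub score = 2
In-link 2: hub score = 6
In-link 3: hub score = 7
In-link 4: hub score = 6
In-link 5: hub score = 2
In-link 6: hub score = 6
Authority = 2 + 6 + 7 + 6 + 2 + 6 = 29

29


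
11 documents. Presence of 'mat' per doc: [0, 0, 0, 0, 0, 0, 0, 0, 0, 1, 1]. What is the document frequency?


Checking each document for 'mat':
Doc 1: absent
Doc 2: absent
Doc 3: absent
Doc 4: absent
Doc 5: absent
Doc 6: absent
Doc 7: absent
Doc 8: absent
Doc 9: absent
Doc 10: present
Doc 11: present
df = sum of presences = 0 + 0 + 0 + 0 + 0 + 0 + 0 + 0 + 0 + 1 + 1 = 2

2


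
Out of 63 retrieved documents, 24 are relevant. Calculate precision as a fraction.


Precision = relevant_retrieved / total_retrieved
= 24 / 63
= 24 / (24 + 39)
= 8/21

8/21


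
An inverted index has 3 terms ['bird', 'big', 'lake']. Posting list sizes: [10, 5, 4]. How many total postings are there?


Summing posting list sizes:
'bird': 10 postings
'big': 5 postings
'lake': 4 postings
Total = 10 + 5 + 4 = 19

19


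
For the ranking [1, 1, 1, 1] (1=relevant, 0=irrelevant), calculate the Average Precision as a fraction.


Computing P@k for each relevant position:
Position 1: relevant, P@1 = 1/1 = 1
Position 2: relevant, P@2 = 2/2 = 1
Position 3: relevant, P@3 = 3/3 = 1
Position 4: relevant, P@4 = 4/4 = 1
Sum of P@k = 1 + 1 + 1 + 1 = 4
AP = 4 / 4 = 1

1


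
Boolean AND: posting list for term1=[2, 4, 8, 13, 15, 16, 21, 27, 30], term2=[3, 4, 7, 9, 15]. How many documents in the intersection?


Boolean AND: find intersection of posting lists
term1 docs: [2, 4, 8, 13, 15, 16, 21, 27, 30]
term2 docs: [3, 4, 7, 9, 15]
Intersection: [4, 15]
|intersection| = 2

2


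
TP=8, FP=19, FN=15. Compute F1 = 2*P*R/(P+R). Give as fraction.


F1 = 2 * P * R / (P + R)
P = TP/(TP+FP) = 8/27 = 8/27
R = TP/(TP+FN) = 8/23 = 8/23
2 * P * R = 2 * 8/27 * 8/23 = 128/621
P + R = 8/27 + 8/23 = 400/621
F1 = 128/621 / 400/621 = 8/25

8/25


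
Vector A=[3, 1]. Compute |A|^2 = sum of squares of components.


|A|^2 = sum of squared components
A[0]^2 = 3^2 = 9
A[1]^2 = 1^2 = 1
Sum = 9 + 1 = 10

10


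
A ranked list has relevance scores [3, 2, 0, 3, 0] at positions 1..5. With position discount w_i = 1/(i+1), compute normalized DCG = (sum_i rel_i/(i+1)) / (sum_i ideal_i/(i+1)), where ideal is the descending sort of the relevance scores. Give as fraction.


Position discount weights w_i = 1/(i+1) for i=1..5:
Weights = [1/2, 1/3, 1/4, 1/5, 1/6]
Actual relevance: [3, 2, 0, 3, 0]
DCG = 3/2 + 2/3 + 0/4 + 3/5 + 0/6 = 83/30
Ideal relevance (sorted desc): [3, 3, 2, 0, 0]
Ideal DCG = 3/2 + 3/3 + 2/4 + 0/5 + 0/6 = 3
nDCG = DCG / ideal_DCG = 83/30 / 3 = 83/90

83/90


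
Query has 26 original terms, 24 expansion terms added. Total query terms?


Original terms: 26
Expansion terms: 24
Total = 26 + 24 = 50

50


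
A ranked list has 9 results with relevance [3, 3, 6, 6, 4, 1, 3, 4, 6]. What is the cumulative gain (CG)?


Cumulative Gain = sum of relevance scores
Position 1: rel=3, running sum=3
Position 2: rel=3, running sum=6
Position 3: rel=6, running sum=12
Position 4: rel=6, running sum=18
Position 5: rel=4, running sum=22
Position 6: rel=1, running sum=23
Position 7: rel=3, running sum=26
Position 8: rel=4, running sum=30
Position 9: rel=6, running sum=36
CG = 36

36


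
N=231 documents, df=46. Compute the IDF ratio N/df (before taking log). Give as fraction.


IDF ratio = N / df
= 231 / 46
= 231/46

231/46


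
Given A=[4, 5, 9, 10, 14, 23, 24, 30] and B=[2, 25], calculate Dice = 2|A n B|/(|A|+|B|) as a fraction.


A intersect B = []
|A intersect B| = 0
|A| = 8, |B| = 2
Dice = 2*0 / (8+2)
= 0 / 10 = 0

0


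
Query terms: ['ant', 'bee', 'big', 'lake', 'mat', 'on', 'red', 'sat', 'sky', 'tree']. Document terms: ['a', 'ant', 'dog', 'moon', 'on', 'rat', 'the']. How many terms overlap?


Query terms: ['ant', 'bee', 'big', 'lake', 'mat', 'on', 'red', 'sat', 'sky', 'tree']
Document terms: ['a', 'ant', 'dog', 'moon', 'on', 'rat', 'the']
Common terms: ['ant', 'on']
Overlap count = 2

2


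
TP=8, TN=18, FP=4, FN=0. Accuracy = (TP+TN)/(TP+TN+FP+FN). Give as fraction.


Accuracy = (TP + TN) / (TP + TN + FP + FN)
TP + TN = 8 + 18 = 26
Total = 8 + 18 + 4 + 0 = 30
Accuracy = 26 / 30 = 13/15

13/15


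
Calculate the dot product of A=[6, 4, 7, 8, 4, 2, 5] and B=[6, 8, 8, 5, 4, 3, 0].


Dot product = sum of element-wise products
A[0]*B[0] = 6*6 = 36
A[1]*B[1] = 4*8 = 32
A[2]*B[2] = 7*8 = 56
A[3]*B[3] = 8*5 = 40
A[4]*B[4] = 4*4 = 16
A[5]*B[5] = 2*3 = 6
A[6]*B[6] = 5*0 = 0
Sum = 36 + 32 + 56 + 40 + 16 + 6 + 0 = 186

186


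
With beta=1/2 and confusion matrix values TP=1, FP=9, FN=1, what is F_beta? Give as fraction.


P = TP/(TP+FP) = 1/10 = 1/10
R = TP/(TP+FN) = 1/2 = 1/2
beta^2 = 1/2^2 = 1/4
(1 + beta^2) = 5/4
Numerator = (1+beta^2)*P*R = 1/16
Denominator = beta^2*P + R = 1/40 + 1/2 = 21/40
F_beta = 5/42

5/42


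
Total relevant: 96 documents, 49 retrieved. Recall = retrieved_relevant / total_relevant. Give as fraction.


Recall = retrieved_relevant / total_relevant
= 49 / 96
= 49 / (49 + 47)
= 49/96

49/96


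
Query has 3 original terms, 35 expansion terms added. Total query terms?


Original terms: 3
Expansion terms: 35
Total = 3 + 35 = 38

38


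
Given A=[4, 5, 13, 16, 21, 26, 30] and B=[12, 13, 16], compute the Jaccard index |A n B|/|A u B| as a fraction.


A intersect B = [13, 16]
|A intersect B| = 2
A union B = [4, 5, 12, 13, 16, 21, 26, 30]
|A union B| = 8
Jaccard = 2/8 = 1/4

1/4


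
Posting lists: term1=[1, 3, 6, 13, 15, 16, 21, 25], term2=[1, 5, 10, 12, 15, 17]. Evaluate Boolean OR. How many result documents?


Boolean OR: find union of posting lists
term1 docs: [1, 3, 6, 13, 15, 16, 21, 25]
term2 docs: [1, 5, 10, 12, 15, 17]
Union: [1, 3, 5, 6, 10, 12, 13, 15, 16, 17, 21, 25]
|union| = 12

12


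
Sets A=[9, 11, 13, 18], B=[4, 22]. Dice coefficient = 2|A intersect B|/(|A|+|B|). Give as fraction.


A intersect B = []
|A intersect B| = 0
|A| = 4, |B| = 2
Dice = 2*0 / (4+2)
= 0 / 6 = 0

0


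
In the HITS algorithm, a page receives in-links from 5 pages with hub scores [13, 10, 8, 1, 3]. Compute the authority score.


Authority = sum of hub scores of in-linkers
In-link 1: hub score = 13
In-link 2: hub score = 10
In-link 3: hub score = 8
In-link 4: hub score = 1
In-link 5: hub score = 3
Authority = 13 + 10 + 8 + 1 + 3 = 35

35


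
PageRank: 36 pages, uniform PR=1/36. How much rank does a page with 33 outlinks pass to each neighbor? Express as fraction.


Initial PR = 1/36 = 1/36
Outlinks = 33
Contribution per link = PR / outlinks
= 1/36 / 33
= 1/1188

1/1188


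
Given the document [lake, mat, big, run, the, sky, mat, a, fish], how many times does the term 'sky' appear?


Document has 9 words
Scanning for 'sky':
Found at positions: [5]
Count = 1

1


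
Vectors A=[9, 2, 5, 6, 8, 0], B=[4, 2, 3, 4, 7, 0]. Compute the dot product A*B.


Dot product = sum of element-wise products
A[0]*B[0] = 9*4 = 36
A[1]*B[1] = 2*2 = 4
A[2]*B[2] = 5*3 = 15
A[3]*B[3] = 6*4 = 24
A[4]*B[4] = 8*7 = 56
A[5]*B[5] = 0*0 = 0
Sum = 36 + 4 + 15 + 24 + 56 + 0 = 135

135


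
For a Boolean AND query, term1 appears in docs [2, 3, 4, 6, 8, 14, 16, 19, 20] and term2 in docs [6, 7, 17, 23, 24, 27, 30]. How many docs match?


Boolean AND: find intersection of posting lists
term1 docs: [2, 3, 4, 6, 8, 14, 16, 19, 20]
term2 docs: [6, 7, 17, 23, 24, 27, 30]
Intersection: [6]
|intersection| = 1

1


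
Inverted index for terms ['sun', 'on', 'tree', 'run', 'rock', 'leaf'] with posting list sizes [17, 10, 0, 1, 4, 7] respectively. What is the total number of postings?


Summing posting list sizes:
'sun': 17 postings
'on': 10 postings
'tree': 0 postings
'run': 1 postings
'rock': 4 postings
'leaf': 7 postings
Total = 17 + 10 + 0 + 1 + 4 + 7 = 39

39


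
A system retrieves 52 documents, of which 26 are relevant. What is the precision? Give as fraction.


Precision = relevant_retrieved / total_retrieved
= 26 / 52
= 26 / (26 + 26)
= 1/2

1/2


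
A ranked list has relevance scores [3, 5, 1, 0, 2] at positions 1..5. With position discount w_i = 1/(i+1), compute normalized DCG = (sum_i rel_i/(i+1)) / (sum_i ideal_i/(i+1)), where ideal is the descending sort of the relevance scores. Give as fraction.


Position discount weights w_i = 1/(i+1) for i=1..5:
Weights = [1/2, 1/3, 1/4, 1/5, 1/6]
Actual relevance: [3, 5, 1, 0, 2]
DCG = 3/2 + 5/3 + 1/4 + 0/5 + 2/6 = 15/4
Ideal relevance (sorted desc): [5, 3, 2, 1, 0]
Ideal DCG = 5/2 + 3/3 + 2/4 + 1/5 + 0/6 = 21/5
nDCG = DCG / ideal_DCG = 15/4 / 21/5 = 25/28

25/28


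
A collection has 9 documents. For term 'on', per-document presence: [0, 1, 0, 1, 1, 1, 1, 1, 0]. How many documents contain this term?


Checking each document for 'on':
Doc 1: absent
Doc 2: present
Doc 3: absent
Doc 4: present
Doc 5: present
Doc 6: present
Doc 7: present
Doc 8: present
Doc 9: absent
df = sum of presences = 0 + 1 + 0 + 1 + 1 + 1 + 1 + 1 + 0 = 6

6


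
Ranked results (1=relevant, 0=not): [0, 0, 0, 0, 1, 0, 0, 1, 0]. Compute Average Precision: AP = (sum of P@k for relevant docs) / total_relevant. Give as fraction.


Computing P@k for each relevant position:
Position 1: not relevant
Position 2: not relevant
Position 3: not relevant
Position 4: not relevant
Position 5: relevant, P@5 = 1/5 = 1/5
Position 6: not relevant
Position 7: not relevant
Position 8: relevant, P@8 = 2/8 = 1/4
Position 9: not relevant
Sum of P@k = 1/5 + 1/4 = 9/20
AP = 9/20 / 2 = 9/40

9/40


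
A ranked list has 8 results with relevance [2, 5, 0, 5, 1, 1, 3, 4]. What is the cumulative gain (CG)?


Cumulative Gain = sum of relevance scores
Position 1: rel=2, running sum=2
Position 2: rel=5, running sum=7
Position 3: rel=0, running sum=7
Position 4: rel=5, running sum=12
Position 5: rel=1, running sum=13
Position 6: rel=1, running sum=14
Position 7: rel=3, running sum=17
Position 8: rel=4, running sum=21
CG = 21

21


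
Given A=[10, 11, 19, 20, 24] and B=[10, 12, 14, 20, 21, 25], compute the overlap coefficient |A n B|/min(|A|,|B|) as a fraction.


A intersect B = [10, 20]
|A intersect B| = 2
min(|A|, |B|) = min(5, 6) = 5
Overlap = 2 / 5 = 2/5

2/5


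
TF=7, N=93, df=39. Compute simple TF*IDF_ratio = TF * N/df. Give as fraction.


TF * (N/df)
= 7 * (93/39)
= 7 * 31/13
= 217/13

217/13


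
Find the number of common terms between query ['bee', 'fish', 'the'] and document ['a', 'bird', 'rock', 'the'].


Query terms: ['bee', 'fish', 'the']
Document terms: ['a', 'bird', 'rock', 'the']
Common terms: ['the']
Overlap count = 1

1


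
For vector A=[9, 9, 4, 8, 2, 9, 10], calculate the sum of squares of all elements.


|A|^2 = sum of squared components
A[0]^2 = 9^2 = 81
A[1]^2 = 9^2 = 81
A[2]^2 = 4^2 = 16
A[3]^2 = 8^2 = 64
A[4]^2 = 2^2 = 4
A[5]^2 = 9^2 = 81
A[6]^2 = 10^2 = 100
Sum = 81 + 81 + 16 + 64 + 4 + 81 + 100 = 427

427


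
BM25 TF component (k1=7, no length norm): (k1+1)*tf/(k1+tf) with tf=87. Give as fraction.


BM25 TF component = (k1+1)*tf / (k1+tf)
k1 = 7, tf = 87
Numerator = (7+1)*87 = 696
Denominator = 7 + 87 = 94
= 696/94 = 348/47

348/47


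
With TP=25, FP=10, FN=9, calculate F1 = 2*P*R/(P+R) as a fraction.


F1 = 2 * P * R / (P + R)
P = TP/(TP+FP) = 25/35 = 5/7
R = TP/(TP+FN) = 25/34 = 25/34
2 * P * R = 2 * 5/7 * 25/34 = 125/119
P + R = 5/7 + 25/34 = 345/238
F1 = 125/119 / 345/238 = 50/69

50/69


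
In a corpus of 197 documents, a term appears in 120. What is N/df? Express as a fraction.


IDF ratio = N / df
= 197 / 120
= 197/120

197/120


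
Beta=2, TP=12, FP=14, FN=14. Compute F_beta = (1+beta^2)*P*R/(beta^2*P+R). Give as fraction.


P = TP/(TP+FP) = 12/26 = 6/13
R = TP/(TP+FN) = 12/26 = 6/13
beta^2 = 2^2 = 4
(1 + beta^2) = 5
Numerator = (1+beta^2)*P*R = 180/169
Denominator = beta^2*P + R = 24/13 + 6/13 = 30/13
F_beta = 6/13

6/13


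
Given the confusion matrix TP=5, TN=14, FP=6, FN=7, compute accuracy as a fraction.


Accuracy = (TP + TN) / (TP + TN + FP + FN)
TP + TN = 5 + 14 = 19
Total = 5 + 14 + 6 + 7 = 32
Accuracy = 19 / 32 = 19/32

19/32


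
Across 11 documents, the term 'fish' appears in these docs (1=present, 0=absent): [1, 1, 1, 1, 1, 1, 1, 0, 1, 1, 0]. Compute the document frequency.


Checking each document for 'fish':
Doc 1: present
Doc 2: present
Doc 3: present
Doc 4: present
Doc 5: present
Doc 6: present
Doc 7: present
Doc 8: absent
Doc 9: present
Doc 10: present
Doc 11: absent
df = sum of presences = 1 + 1 + 1 + 1 + 1 + 1 + 1 + 0 + 1 + 1 + 0 = 9

9


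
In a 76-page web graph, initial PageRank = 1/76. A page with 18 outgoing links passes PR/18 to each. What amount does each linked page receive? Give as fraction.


Initial PR = 1/76 = 1/76
Outlinks = 18
Contribution per link = PR / outlinks
= 1/76 / 18
= 1/1368

1/1368


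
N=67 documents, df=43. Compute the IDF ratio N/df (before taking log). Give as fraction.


IDF ratio = N / df
= 67 / 43
= 67/43

67/43


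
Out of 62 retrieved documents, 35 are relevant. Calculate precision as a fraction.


Precision = relevant_retrieved / total_retrieved
= 35 / 62
= 35 / (35 + 27)
= 35/62

35/62


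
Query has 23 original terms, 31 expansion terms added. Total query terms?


Original terms: 23
Expansion terms: 31
Total = 23 + 31 = 54

54


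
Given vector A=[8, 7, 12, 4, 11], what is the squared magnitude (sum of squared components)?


|A|^2 = sum of squared components
A[0]^2 = 8^2 = 64
A[1]^2 = 7^2 = 49
A[2]^2 = 12^2 = 144
A[3]^2 = 4^2 = 16
A[4]^2 = 11^2 = 121
Sum = 64 + 49 + 144 + 16 + 121 = 394

394


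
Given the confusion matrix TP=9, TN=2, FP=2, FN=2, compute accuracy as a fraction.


Accuracy = (TP + TN) / (TP + TN + FP + FN)
TP + TN = 9 + 2 = 11
Total = 9 + 2 + 2 + 2 = 15
Accuracy = 11 / 15 = 11/15

11/15


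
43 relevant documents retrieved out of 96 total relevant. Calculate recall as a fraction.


Recall = retrieved_relevant / total_relevant
= 43 / 96
= 43 / (43 + 53)
= 43/96

43/96


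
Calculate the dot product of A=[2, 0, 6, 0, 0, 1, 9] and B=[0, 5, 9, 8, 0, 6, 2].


Dot product = sum of element-wise products
A[0]*B[0] = 2*0 = 0
A[1]*B[1] = 0*5 = 0
A[2]*B[2] = 6*9 = 54
A[3]*B[3] = 0*8 = 0
A[4]*B[4] = 0*0 = 0
A[5]*B[5] = 1*6 = 6
A[6]*B[6] = 9*2 = 18
Sum = 0 + 0 + 54 + 0 + 0 + 6 + 18 = 78

78


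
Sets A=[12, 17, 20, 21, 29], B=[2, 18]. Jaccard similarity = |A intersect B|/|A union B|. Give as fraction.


A intersect B = []
|A intersect B| = 0
A union B = [2, 12, 17, 18, 20, 21, 29]
|A union B| = 7
Jaccard = 0/7 = 0

0


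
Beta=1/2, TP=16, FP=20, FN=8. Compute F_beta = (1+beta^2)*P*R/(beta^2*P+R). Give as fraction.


P = TP/(TP+FP) = 16/36 = 4/9
R = TP/(TP+FN) = 16/24 = 2/3
beta^2 = 1/2^2 = 1/4
(1 + beta^2) = 5/4
Numerator = (1+beta^2)*P*R = 10/27
Denominator = beta^2*P + R = 1/9 + 2/3 = 7/9
F_beta = 10/21

10/21


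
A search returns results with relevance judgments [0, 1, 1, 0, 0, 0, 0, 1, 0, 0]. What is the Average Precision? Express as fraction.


Computing P@k for each relevant position:
Position 1: not relevant
Position 2: relevant, P@2 = 1/2 = 1/2
Position 3: relevant, P@3 = 2/3 = 2/3
Position 4: not relevant
Position 5: not relevant
Position 6: not relevant
Position 7: not relevant
Position 8: relevant, P@8 = 3/8 = 3/8
Position 9: not relevant
Position 10: not relevant
Sum of P@k = 1/2 + 2/3 + 3/8 = 37/24
AP = 37/24 / 3 = 37/72

37/72


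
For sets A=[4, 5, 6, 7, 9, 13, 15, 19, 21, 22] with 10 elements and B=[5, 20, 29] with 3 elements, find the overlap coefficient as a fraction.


A intersect B = [5]
|A intersect B| = 1
min(|A|, |B|) = min(10, 3) = 3
Overlap = 1 / 3 = 1/3

1/3


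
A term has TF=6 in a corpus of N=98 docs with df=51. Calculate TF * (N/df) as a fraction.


TF * (N/df)
= 6 * (98/51)
= 6 * 98/51
= 196/17

196/17


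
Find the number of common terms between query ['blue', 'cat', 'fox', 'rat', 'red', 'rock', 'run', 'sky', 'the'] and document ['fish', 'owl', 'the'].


Query terms: ['blue', 'cat', 'fox', 'rat', 'red', 'rock', 'run', 'sky', 'the']
Document terms: ['fish', 'owl', 'the']
Common terms: ['the']
Overlap count = 1

1


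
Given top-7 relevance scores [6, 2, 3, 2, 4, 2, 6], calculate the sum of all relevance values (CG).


Cumulative Gain = sum of relevance scores
Position 1: rel=6, running sum=6
Position 2: rel=2, running sum=8
Position 3: rel=3, running sum=11
Position 4: rel=2, running sum=13
Position 5: rel=4, running sum=17
Position 6: rel=2, running sum=19
Position 7: rel=6, running sum=25
CG = 25

25


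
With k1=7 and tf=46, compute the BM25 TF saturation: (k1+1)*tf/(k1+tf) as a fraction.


BM25 TF component = (k1+1)*tf / (k1+tf)
k1 = 7, tf = 46
Numerator = (7+1)*46 = 368
Denominator = 7 + 46 = 53
= 368/53 = 368/53

368/53


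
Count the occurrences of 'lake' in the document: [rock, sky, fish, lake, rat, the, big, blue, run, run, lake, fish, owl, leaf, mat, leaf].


Document has 16 words
Scanning for 'lake':
Found at positions: [3, 10]
Count = 2

2


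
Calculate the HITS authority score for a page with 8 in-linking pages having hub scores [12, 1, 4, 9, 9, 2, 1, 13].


Authority = sum of hub scores of in-linkers
In-link 1: hub score = 12
In-link 2: hub score = 1
In-link 3: hub score = 4
In-link 4: hub score = 9
In-link 5: hub score = 9
In-link 6: hub score = 2
In-link 7: hub score = 1
In-link 8: hub score = 13
Authority = 12 + 1 + 4 + 9 + 9 + 2 + 1 + 13 = 51

51


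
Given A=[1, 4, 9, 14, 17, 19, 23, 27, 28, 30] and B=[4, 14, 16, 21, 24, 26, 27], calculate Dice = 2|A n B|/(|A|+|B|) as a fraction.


A intersect B = [4, 14, 27]
|A intersect B| = 3
|A| = 10, |B| = 7
Dice = 2*3 / (10+7)
= 6 / 17 = 6/17

6/17


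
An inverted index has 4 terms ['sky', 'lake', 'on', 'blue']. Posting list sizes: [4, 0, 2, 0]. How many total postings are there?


Summing posting list sizes:
'sky': 4 postings
'lake': 0 postings
'on': 2 postings
'blue': 0 postings
Total = 4 + 0 + 2 + 0 = 6

6


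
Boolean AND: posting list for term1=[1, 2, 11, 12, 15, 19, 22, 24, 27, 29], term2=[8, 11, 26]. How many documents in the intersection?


Boolean AND: find intersection of posting lists
term1 docs: [1, 2, 11, 12, 15, 19, 22, 24, 27, 29]
term2 docs: [8, 11, 26]
Intersection: [11]
|intersection| = 1

1


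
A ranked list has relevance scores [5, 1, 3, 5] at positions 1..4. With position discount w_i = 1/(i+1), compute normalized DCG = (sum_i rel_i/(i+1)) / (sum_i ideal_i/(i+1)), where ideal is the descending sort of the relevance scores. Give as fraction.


Position discount weights w_i = 1/(i+1) for i=1..4:
Weights = [1/2, 1/3, 1/4, 1/5]
Actual relevance: [5, 1, 3, 5]
DCG = 5/2 + 1/3 + 3/4 + 5/5 = 55/12
Ideal relevance (sorted desc): [5, 5, 3, 1]
Ideal DCG = 5/2 + 5/3 + 3/4 + 1/5 = 307/60
nDCG = DCG / ideal_DCG = 55/12 / 307/60 = 275/307

275/307


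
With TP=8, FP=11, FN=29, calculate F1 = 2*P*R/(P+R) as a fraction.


F1 = 2 * P * R / (P + R)
P = TP/(TP+FP) = 8/19 = 8/19
R = TP/(TP+FN) = 8/37 = 8/37
2 * P * R = 2 * 8/19 * 8/37 = 128/703
P + R = 8/19 + 8/37 = 448/703
F1 = 128/703 / 448/703 = 2/7

2/7


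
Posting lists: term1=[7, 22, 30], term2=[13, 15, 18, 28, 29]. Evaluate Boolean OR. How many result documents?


Boolean OR: find union of posting lists
term1 docs: [7, 22, 30]
term2 docs: [13, 15, 18, 28, 29]
Union: [7, 13, 15, 18, 22, 28, 29, 30]
|union| = 8

8


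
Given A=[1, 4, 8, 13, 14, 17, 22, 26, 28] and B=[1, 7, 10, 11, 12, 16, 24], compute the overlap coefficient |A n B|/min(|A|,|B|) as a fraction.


A intersect B = [1]
|A intersect B| = 1
min(|A|, |B|) = min(9, 7) = 7
Overlap = 1 / 7 = 1/7

1/7


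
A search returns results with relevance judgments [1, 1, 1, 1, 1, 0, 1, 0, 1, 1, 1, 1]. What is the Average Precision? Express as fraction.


Computing P@k for each relevant position:
Position 1: relevant, P@1 = 1/1 = 1
Position 2: relevant, P@2 = 2/2 = 1
Position 3: relevant, P@3 = 3/3 = 1
Position 4: relevant, P@4 = 4/4 = 1
Position 5: relevant, P@5 = 5/5 = 1
Position 6: not relevant
Position 7: relevant, P@7 = 6/7 = 6/7
Position 8: not relevant
Position 9: relevant, P@9 = 7/9 = 7/9
Position 10: relevant, P@10 = 8/10 = 4/5
Position 11: relevant, P@11 = 9/11 = 9/11
Position 12: relevant, P@12 = 10/12 = 5/6
Sum of P@k = 1 + 1 + 1 + 1 + 1 + 6/7 + 7/9 + 4/5 + 9/11 + 5/6 = 62969/6930
AP = 62969/6930 / 10 = 62969/69300

62969/69300


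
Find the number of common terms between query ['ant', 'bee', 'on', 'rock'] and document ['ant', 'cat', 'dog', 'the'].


Query terms: ['ant', 'bee', 'on', 'rock']
Document terms: ['ant', 'cat', 'dog', 'the']
Common terms: ['ant']
Overlap count = 1

1


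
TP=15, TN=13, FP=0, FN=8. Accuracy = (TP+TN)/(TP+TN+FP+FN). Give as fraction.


Accuracy = (TP + TN) / (TP + TN + FP + FN)
TP + TN = 15 + 13 = 28
Total = 15 + 13 + 0 + 8 = 36
Accuracy = 28 / 36 = 7/9

7/9


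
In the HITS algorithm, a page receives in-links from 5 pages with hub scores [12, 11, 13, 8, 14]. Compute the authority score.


Authority = sum of hub scores of in-linkers
In-link 1: hub score = 12
In-link 2: hub score = 11
In-link 3: hub score = 13
In-link 4: hub score = 8
In-link 5: hub score = 14
Authority = 12 + 11 + 13 + 8 + 14 = 58

58


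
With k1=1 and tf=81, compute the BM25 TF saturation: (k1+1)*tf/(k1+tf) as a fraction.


BM25 TF component = (k1+1)*tf / (k1+tf)
k1 = 1, tf = 81
Numerator = (1+1)*81 = 162
Denominator = 1 + 81 = 82
= 162/82 = 81/41

81/41


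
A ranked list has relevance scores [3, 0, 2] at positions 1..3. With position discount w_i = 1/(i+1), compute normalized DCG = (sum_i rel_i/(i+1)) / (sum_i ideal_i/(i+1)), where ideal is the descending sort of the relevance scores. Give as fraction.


Position discount weights w_i = 1/(i+1) for i=1..3:
Weights = [1/2, 1/3, 1/4]
Actual relevance: [3, 0, 2]
DCG = 3/2 + 0/3 + 2/4 = 2
Ideal relevance (sorted desc): [3, 2, 0]
Ideal DCG = 3/2 + 2/3 + 0/4 = 13/6
nDCG = DCG / ideal_DCG = 2 / 13/6 = 12/13

12/13


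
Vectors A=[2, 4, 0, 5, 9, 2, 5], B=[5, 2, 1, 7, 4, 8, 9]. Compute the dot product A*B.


Dot product = sum of element-wise products
A[0]*B[0] = 2*5 = 10
A[1]*B[1] = 4*2 = 8
A[2]*B[2] = 0*1 = 0
A[3]*B[3] = 5*7 = 35
A[4]*B[4] = 9*4 = 36
A[5]*B[5] = 2*8 = 16
A[6]*B[6] = 5*9 = 45
Sum = 10 + 8 + 0 + 35 + 36 + 16 + 45 = 150

150


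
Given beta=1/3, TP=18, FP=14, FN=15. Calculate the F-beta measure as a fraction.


P = TP/(TP+FP) = 18/32 = 9/16
R = TP/(TP+FN) = 18/33 = 6/11
beta^2 = 1/3^2 = 1/9
(1 + beta^2) = 10/9
Numerator = (1+beta^2)*P*R = 15/44
Denominator = beta^2*P + R = 1/16 + 6/11 = 107/176
F_beta = 60/107

60/107


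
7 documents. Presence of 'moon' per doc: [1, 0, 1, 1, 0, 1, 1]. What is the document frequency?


Checking each document for 'moon':
Doc 1: present
Doc 2: absent
Doc 3: present
Doc 4: present
Doc 5: absent
Doc 6: present
Doc 7: present
df = sum of presences = 1 + 0 + 1 + 1 + 0 + 1 + 1 = 5

5


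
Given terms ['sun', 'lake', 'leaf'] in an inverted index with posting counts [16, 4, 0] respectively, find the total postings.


Summing posting list sizes:
'sun': 16 postings
'lake': 4 postings
'leaf': 0 postings
Total = 16 + 4 + 0 = 20

20


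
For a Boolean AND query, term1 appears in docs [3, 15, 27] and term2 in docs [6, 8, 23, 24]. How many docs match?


Boolean AND: find intersection of posting lists
term1 docs: [3, 15, 27]
term2 docs: [6, 8, 23, 24]
Intersection: []
|intersection| = 0

0


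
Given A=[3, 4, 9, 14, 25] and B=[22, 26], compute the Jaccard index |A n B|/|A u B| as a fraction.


A intersect B = []
|A intersect B| = 0
A union B = [3, 4, 9, 14, 22, 25, 26]
|A union B| = 7
Jaccard = 0/7 = 0

0


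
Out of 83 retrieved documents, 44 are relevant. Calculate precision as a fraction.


Precision = relevant_retrieved / total_retrieved
= 44 / 83
= 44 / (44 + 39)
= 44/83

44/83


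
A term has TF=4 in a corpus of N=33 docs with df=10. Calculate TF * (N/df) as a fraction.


TF * (N/df)
= 4 * (33/10)
= 4 * 33/10
= 66/5

66/5


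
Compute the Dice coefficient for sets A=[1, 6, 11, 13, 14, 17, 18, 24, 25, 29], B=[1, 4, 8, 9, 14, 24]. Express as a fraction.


A intersect B = [1, 14, 24]
|A intersect B| = 3
|A| = 10, |B| = 6
Dice = 2*3 / (10+6)
= 6 / 16 = 3/8

3/8


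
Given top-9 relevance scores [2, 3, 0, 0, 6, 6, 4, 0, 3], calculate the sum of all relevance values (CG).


Cumulative Gain = sum of relevance scores
Position 1: rel=2, running sum=2
Position 2: rel=3, running sum=5
Position 3: rel=0, running sum=5
Position 4: rel=0, running sum=5
Position 5: rel=6, running sum=11
Position 6: rel=6, running sum=17
Position 7: rel=4, running sum=21
Position 8: rel=0, running sum=21
Position 9: rel=3, running sum=24
CG = 24

24


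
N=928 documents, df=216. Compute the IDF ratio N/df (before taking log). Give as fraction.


IDF ratio = N / df
= 928 / 216
= 116/27

116/27


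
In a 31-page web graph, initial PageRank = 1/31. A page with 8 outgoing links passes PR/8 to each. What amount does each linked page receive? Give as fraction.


Initial PR = 1/31 = 1/31
Outlinks = 8
Contribution per link = PR / outlinks
= 1/31 / 8
= 1/248

1/248


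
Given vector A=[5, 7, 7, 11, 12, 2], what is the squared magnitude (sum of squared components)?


|A|^2 = sum of squared components
A[0]^2 = 5^2 = 25
A[1]^2 = 7^2 = 49
A[2]^2 = 7^2 = 49
A[3]^2 = 11^2 = 121
A[4]^2 = 12^2 = 144
A[5]^2 = 2^2 = 4
Sum = 25 + 49 + 49 + 121 + 144 + 4 = 392

392


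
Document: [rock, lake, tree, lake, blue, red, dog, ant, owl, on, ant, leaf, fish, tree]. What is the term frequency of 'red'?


Document has 14 words
Scanning for 'red':
Found at positions: [5]
Count = 1

1


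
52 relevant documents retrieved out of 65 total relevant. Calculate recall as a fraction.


Recall = retrieved_relevant / total_relevant
= 52 / 65
= 52 / (52 + 13)
= 4/5

4/5


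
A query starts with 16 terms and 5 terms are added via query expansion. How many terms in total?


Original terms: 16
Expansion terms: 5
Total = 16 + 5 = 21

21


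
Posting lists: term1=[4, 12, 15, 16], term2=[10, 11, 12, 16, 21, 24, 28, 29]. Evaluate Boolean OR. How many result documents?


Boolean OR: find union of posting lists
term1 docs: [4, 12, 15, 16]
term2 docs: [10, 11, 12, 16, 21, 24, 28, 29]
Union: [4, 10, 11, 12, 15, 16, 21, 24, 28, 29]
|union| = 10

10


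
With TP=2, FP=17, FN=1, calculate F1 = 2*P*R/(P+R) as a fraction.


F1 = 2 * P * R / (P + R)
P = TP/(TP+FP) = 2/19 = 2/19
R = TP/(TP+FN) = 2/3 = 2/3
2 * P * R = 2 * 2/19 * 2/3 = 8/57
P + R = 2/19 + 2/3 = 44/57
F1 = 8/57 / 44/57 = 2/11

2/11


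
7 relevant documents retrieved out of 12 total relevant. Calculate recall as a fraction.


Recall = retrieved_relevant / total_relevant
= 7 / 12
= 7 / (7 + 5)
= 7/12

7/12


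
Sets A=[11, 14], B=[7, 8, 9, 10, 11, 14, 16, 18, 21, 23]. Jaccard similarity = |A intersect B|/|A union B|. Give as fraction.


A intersect B = [11, 14]
|A intersect B| = 2
A union B = [7, 8, 9, 10, 11, 14, 16, 18, 21, 23]
|A union B| = 10
Jaccard = 2/10 = 1/5

1/5


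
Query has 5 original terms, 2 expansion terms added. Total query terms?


Original terms: 5
Expansion terms: 2
Total = 5 + 2 = 7

7


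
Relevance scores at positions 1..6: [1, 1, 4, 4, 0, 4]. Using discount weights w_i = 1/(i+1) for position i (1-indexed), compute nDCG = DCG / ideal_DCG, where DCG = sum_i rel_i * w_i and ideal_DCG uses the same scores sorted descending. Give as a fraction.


Position discount weights w_i = 1/(i+1) for i=1..6:
Weights = [1/2, 1/3, 1/4, 1/5, 1/6, 1/7]
Actual relevance: [1, 1, 4, 4, 0, 4]
DCG = 1/2 + 1/3 + 4/4 + 4/5 + 0/6 + 4/7 = 673/210
Ideal relevance (sorted desc): [4, 4, 4, 1, 1, 0]
Ideal DCG = 4/2 + 4/3 + 4/4 + 1/5 + 1/6 + 0/7 = 47/10
nDCG = DCG / ideal_DCG = 673/210 / 47/10 = 673/987

673/987


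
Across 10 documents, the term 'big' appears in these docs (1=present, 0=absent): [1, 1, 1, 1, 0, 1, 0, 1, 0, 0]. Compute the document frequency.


Checking each document for 'big':
Doc 1: present
Doc 2: present
Doc 3: present
Doc 4: present
Doc 5: absent
Doc 6: present
Doc 7: absent
Doc 8: present
Doc 9: absent
Doc 10: absent
df = sum of presences = 1 + 1 + 1 + 1 + 0 + 1 + 0 + 1 + 0 + 0 = 6

6


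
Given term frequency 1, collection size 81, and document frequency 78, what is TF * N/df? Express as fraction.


TF * (N/df)
= 1 * (81/78)
= 1 * 27/26
= 27/26

27/26


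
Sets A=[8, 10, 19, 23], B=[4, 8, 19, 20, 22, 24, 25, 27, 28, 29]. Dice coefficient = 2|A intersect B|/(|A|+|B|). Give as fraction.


A intersect B = [8, 19]
|A intersect B| = 2
|A| = 4, |B| = 10
Dice = 2*2 / (4+10)
= 4 / 14 = 2/7

2/7


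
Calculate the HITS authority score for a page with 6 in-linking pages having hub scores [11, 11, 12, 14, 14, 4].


Authority = sum of hub scores of in-linkers
In-link 1: hub score = 11
In-link 2: hub score = 11
In-link 3: hub score = 12
In-link 4: hub score = 14
In-link 5: hub score = 14
In-link 6: hub score = 4
Authority = 11 + 11 + 12 + 14 + 14 + 4 = 66

66


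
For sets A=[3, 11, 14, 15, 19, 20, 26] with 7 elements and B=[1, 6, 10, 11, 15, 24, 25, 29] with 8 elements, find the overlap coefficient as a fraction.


A intersect B = [11, 15]
|A intersect B| = 2
min(|A|, |B|) = min(7, 8) = 7
Overlap = 2 / 7 = 2/7

2/7


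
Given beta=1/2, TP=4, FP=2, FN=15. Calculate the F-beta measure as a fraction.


P = TP/(TP+FP) = 4/6 = 2/3
R = TP/(TP+FN) = 4/19 = 4/19
beta^2 = 1/2^2 = 1/4
(1 + beta^2) = 5/4
Numerator = (1+beta^2)*P*R = 10/57
Denominator = beta^2*P + R = 1/6 + 4/19 = 43/114
F_beta = 20/43

20/43


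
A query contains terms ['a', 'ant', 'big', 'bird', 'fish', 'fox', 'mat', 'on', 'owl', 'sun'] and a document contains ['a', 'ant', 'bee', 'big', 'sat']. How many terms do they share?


Query terms: ['a', 'ant', 'big', 'bird', 'fish', 'fox', 'mat', 'on', 'owl', 'sun']
Document terms: ['a', 'ant', 'bee', 'big', 'sat']
Common terms: ['a', 'ant', 'big']
Overlap count = 3

3


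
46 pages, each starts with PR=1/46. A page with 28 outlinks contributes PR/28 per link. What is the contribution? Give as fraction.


Initial PR = 1/46 = 1/46
Outlinks = 28
Contribution per link = PR / outlinks
= 1/46 / 28
= 1/1288

1/1288


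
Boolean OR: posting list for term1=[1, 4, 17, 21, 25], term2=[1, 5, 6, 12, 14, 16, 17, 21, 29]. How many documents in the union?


Boolean OR: find union of posting lists
term1 docs: [1, 4, 17, 21, 25]
term2 docs: [1, 5, 6, 12, 14, 16, 17, 21, 29]
Union: [1, 4, 5, 6, 12, 14, 16, 17, 21, 25, 29]
|union| = 11

11


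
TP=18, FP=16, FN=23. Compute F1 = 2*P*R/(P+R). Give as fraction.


F1 = 2 * P * R / (P + R)
P = TP/(TP+FP) = 18/34 = 9/17
R = TP/(TP+FN) = 18/41 = 18/41
2 * P * R = 2 * 9/17 * 18/41 = 324/697
P + R = 9/17 + 18/41 = 675/697
F1 = 324/697 / 675/697 = 12/25

12/25


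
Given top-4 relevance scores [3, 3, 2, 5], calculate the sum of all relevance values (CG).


Cumulative Gain = sum of relevance scores
Position 1: rel=3, running sum=3
Position 2: rel=3, running sum=6
Position 3: rel=2, running sum=8
Position 4: rel=5, running sum=13
CG = 13

13


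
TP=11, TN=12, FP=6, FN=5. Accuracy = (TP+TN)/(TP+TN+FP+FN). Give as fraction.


Accuracy = (TP + TN) / (TP + TN + FP + FN)
TP + TN = 11 + 12 = 23
Total = 11 + 12 + 6 + 5 = 34
Accuracy = 23 / 34 = 23/34

23/34


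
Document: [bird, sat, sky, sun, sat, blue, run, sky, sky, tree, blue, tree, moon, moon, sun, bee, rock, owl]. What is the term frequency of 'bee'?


Document has 18 words
Scanning for 'bee':
Found at positions: [15]
Count = 1

1


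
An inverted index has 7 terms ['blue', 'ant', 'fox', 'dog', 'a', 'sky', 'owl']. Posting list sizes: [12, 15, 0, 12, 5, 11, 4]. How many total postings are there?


Summing posting list sizes:
'blue': 12 postings
'ant': 15 postings
'fox': 0 postings
'dog': 12 postings
'a': 5 postings
'sky': 11 postings
'owl': 4 postings
Total = 12 + 15 + 0 + 12 + 5 + 11 + 4 = 59

59


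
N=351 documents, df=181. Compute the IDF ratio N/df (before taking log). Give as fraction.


IDF ratio = N / df
= 351 / 181
= 351/181

351/181


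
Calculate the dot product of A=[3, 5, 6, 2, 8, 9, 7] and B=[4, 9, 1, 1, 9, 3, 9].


Dot product = sum of element-wise products
A[0]*B[0] = 3*4 = 12
A[1]*B[1] = 5*9 = 45
A[2]*B[2] = 6*1 = 6
A[3]*B[3] = 2*1 = 2
A[4]*B[4] = 8*9 = 72
A[5]*B[5] = 9*3 = 27
A[6]*B[6] = 7*9 = 63
Sum = 12 + 45 + 6 + 2 + 72 + 27 + 63 = 227

227


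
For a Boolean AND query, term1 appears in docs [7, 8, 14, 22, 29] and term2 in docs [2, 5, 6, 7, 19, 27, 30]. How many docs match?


Boolean AND: find intersection of posting lists
term1 docs: [7, 8, 14, 22, 29]
term2 docs: [2, 5, 6, 7, 19, 27, 30]
Intersection: [7]
|intersection| = 1

1


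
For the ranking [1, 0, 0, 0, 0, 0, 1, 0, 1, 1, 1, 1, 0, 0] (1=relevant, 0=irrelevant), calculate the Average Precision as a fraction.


Computing P@k for each relevant position:
Position 1: relevant, P@1 = 1/1 = 1
Position 2: not relevant
Position 3: not relevant
Position 4: not relevant
Position 5: not relevant
Position 6: not relevant
Position 7: relevant, P@7 = 2/7 = 2/7
Position 8: not relevant
Position 9: relevant, P@9 = 3/9 = 1/3
Position 10: relevant, P@10 = 4/10 = 2/5
Position 11: relevant, P@11 = 5/11 = 5/11
Position 12: relevant, P@12 = 6/12 = 1/2
Position 13: not relevant
Position 14: not relevant
Sum of P@k = 1 + 2/7 + 1/3 + 2/5 + 5/11 + 1/2 = 6869/2310
AP = 6869/2310 / 6 = 6869/13860

6869/13860


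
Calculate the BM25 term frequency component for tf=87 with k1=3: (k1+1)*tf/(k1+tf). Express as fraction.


BM25 TF component = (k1+1)*tf / (k1+tf)
k1 = 3, tf = 87
Numerator = (3+1)*87 = 348
Denominator = 3 + 87 = 90
= 348/90 = 58/15

58/15


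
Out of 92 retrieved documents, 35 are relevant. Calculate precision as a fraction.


Precision = relevant_retrieved / total_retrieved
= 35 / 92
= 35 / (35 + 57)
= 35/92

35/92
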